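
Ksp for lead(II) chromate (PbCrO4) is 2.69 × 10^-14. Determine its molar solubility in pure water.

1.64 × 10^-7 M

PbCrO4(s) <=> Pb^2+(aq) + CrO4^2-(aq)
Ksp = [Pb^2+][CrO4^2-]
With molar solubility s: [Pb^2+] = s, [CrO4^2-] = s.
Ksp = s × s = s^2
s = (2.69 × 10^-14)^(1/2) = 1.64 × 10^-7 M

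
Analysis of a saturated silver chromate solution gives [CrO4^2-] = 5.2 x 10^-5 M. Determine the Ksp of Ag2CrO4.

Ag2CrO4(s) ⇌ 2 Ag^+(aq) + CrO4^2-(aq)
Stoichiometry gives [Ag^+] = (2/1)[CrO4^2-] = 1.04 x 10^-4 M.
Ksp = [Ag^+]^2[CrO4^2-]
Ksp = (1.04 x 10^-4)^2 × 5.2 × 10^-5 = 5.6 x 10^-13

5.6e-13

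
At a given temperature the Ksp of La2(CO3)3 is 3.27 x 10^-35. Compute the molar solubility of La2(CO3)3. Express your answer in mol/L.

La2(CO3)3(s) <=> 2 La^3+ + 3 CO3^2-
Ksp = [La^3+]^2[CO3^2-]^3
For each mole of La2(CO3)3 that dissolves: [La^3+] = 2s, [CO3^2-] = 3s.
Substituting: Ksp = (2s)^2(3s)^3 = 108s^5
s = (3.27 x 10^-35 / 108)^(1/5) = 4.97 × 10^-8 M

4.97e-8 M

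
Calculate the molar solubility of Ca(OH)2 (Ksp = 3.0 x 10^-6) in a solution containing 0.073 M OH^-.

Ca(OH)2(s) <=> Ca^2+(aq) + 2 OH^-(aq)
Ksp = [Ca^2+][OH^-]^2
Let s = moles of Ca(OH)2 that dissolve per litre. [Ca^2+] = s, [OH^-] = 0.073 + 2s ≈ 0.073 (common-ion effect: OH^- is already 0.073 M).
Ksp ≈ s × (0.073)^2
s = 5.6 × 10^-4 M
Check: 2s = 1.1 x 10^-3 ≪ 0.073, so the approximation is valid.

s ≈ 5.6e-4 M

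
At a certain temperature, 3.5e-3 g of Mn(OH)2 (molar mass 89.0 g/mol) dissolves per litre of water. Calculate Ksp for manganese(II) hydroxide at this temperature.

Ksp = 2.4 × 10^-13

Molar solubility s = (3.5 x 10^-3 g/L) / (89.0 g/mol) = 3.93 x 10^-5 M.
Mn(OH)2(s) <=> Mn^2+ + 2 OH^-
Let s = molar solubility. Then [Mn^2+] = s and [OH^-] = 2s.
Ksp = [Mn^2+][OH^-]^2
So Ksp = s × (2s)^2 = 4s^3
Ksp = 4 × (3.93 x 10^-5)^3 = 2.4 × 10^-13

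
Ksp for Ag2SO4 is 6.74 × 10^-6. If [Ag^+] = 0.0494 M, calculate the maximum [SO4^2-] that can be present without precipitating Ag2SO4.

Ag2SO4(s) <=> 2 Ag^+(aq) + SO4^2-(aq)
Ksp = [Ag^+]^2[SO4^2-]
Precipitation begins when Q = Ksp. With [Ag^+] = 0.0494 M:
6.74 × 10^-6 = (0.0494)^2 × [SO4^2-]
[SO4^2-] = (6.74 × 10^-6 / 2.440 x 10^-3) = 2.76 × 10^-3 M

[SO4^2-] = 2.76 × 10^-3 M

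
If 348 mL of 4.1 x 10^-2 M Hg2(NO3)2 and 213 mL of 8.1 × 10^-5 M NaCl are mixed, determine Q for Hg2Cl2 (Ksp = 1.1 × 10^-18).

Total volume = 348 + 213 = 561 mL.
[Hg2^2+] = 4.1 × 10^-2 × (348/561) = 2.54 x 10^-2 M
[Cl^-] = 8.1 x 10^-5 × (213/561) = 3.08 x 10^-5 M
Hg2Cl2(s) ⇌ Hg2^2+ + 2 Cl^-, so Q = [Hg2^2+][Cl^-]^2
Q = (2.54 × 10^-2)(3.08 × 10^-5)^2 = 2.4 x 10^-11
Q > Ksp, so Hg2Cl2 will precipitate.

Q ≈ 2.4 × 10^-11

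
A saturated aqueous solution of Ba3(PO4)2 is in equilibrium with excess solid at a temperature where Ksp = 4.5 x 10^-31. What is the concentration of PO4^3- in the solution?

[PO4^3-] = 6.7 × 10^-7 M

Ba3(PO4)2(s) ⇌ 3 Ba^2+ + 2 PO4^3-
Ksp = [Ba^2+]^3[PO4^3-]^2
If s mol/L of Ba3(PO4)2 dissolves, [Ba^2+] = 3s and [PO4^3-] = 2s.
Ksp = (3s)^3(2s)^2 = 108s^5
Solving, s = (4.5 x 10^-31/108)^(1/5) = 3.34 × 10^-7 M
[PO4^3-] = 2s = 6.7 x 10^-7 M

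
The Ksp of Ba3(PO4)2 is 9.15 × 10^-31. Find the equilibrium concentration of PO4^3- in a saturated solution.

7.70 x 10^-7 M

Ba3(PO4)2(s) <=> 3 Ba^2+ + 2 PO4^3-
Ksp = [Ba^2+]^3[PO4^3-]^2
If s mol/L of Ba3(PO4)2 dissolves, [Ba^2+] = 3s and [PO4^3-] = 2s.
So Ksp = (3s)^3 × (2s)^2 = 108s^5
Solving, s = (9.15 × 10^-31/108)^(1/5) = 3.851 × 10^-7 M
[PO4^3-] = 2s = 7.70 × 10^-7 M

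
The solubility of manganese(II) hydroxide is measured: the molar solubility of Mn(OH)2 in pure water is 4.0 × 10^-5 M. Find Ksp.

Mn(OH)2(s) ⇌ Mn^2+(aq) + 2 OH^-(aq)
If s mol/L of Mn(OH)2 dissolves, [Mn^2+] = s and [OH^-] = 2s.
Ksp = [Mn^2+][OH^-]^2
Substituting: Ksp = s(2s)^2 = 4s^3
With s = 4.0 × 10^-5: Ksp = 2.6 × 10^-13

2.6 × 10^-13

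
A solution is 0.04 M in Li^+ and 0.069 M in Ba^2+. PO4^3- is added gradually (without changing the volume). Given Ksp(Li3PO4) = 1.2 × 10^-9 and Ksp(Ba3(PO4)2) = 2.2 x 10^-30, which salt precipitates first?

Ba3(PO4)2

Each salt begins to precipitate when Q = Ksp, i.e. when [PO4^3-] reaches its threshold.
For Li3PO4: 1.2 × 10^-9 = (0.04)^3 × [PO4^3-]  ⇒  [PO4^3-] = 1.9 × 10^-5 M.
For Ba3(PO4)2: 2.2 x 10^-30 = (0.069)^3 × [PO4^3-]^2  ⇒  [PO4^3-] = 8.2 x 10^-14 M.
The salt with the lower threshold [PO4^3-] precipitates first: Ba3(PO4)2.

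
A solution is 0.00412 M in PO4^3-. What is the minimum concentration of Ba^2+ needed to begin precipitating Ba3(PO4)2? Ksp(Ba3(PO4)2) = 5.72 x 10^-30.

6.96 x 10^-9 M

Ba3(PO4)2(s) ⇌ 3 Ba^2+ + 2 PO4^3-
Ksp = [Ba^2+]^3[PO4^3-]^2
Precipitation begins when Q = Ksp. With [PO4^3-] = 0.00412 M:
5.72 x 10^-30 = (0.00412)^2 × [Ba^2+]^3
[Ba^2+] = (5.72 x 10^-30 / 1.697 × 10^-5)^(1/3) = 6.96 x 10^-9 M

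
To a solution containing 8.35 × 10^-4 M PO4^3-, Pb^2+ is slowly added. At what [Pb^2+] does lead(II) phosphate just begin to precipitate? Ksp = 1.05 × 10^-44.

[Pb^2+] ≈ 2.47e-13 M

Pb3(PO4)2(s) ⇌ 3 Pb^2+(aq) + 2 PO4^3-(aq)
Ksp = [Pb^2+]^3[PO4^3-]^2
Precipitation begins when Q = Ksp. With [PO4^3-] = 8.35 × 10^-4 M:
1.05 × 10^-44 = (8.35 × 10^-4)^2 × [Pb^2+]^3
[Pb^2+] = (1.05 × 10^-44 / 6.972 × 10^-7)^(1/3) = 2.47 x 10^-13 M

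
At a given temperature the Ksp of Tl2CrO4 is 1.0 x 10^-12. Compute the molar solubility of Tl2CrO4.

Tl2CrO4(s) ⇌ 2 Tl^+ + CrO4^2-
Ksp = [Tl^+]^2[CrO4^2-]
With molar solubility s: [Tl^+] = 2s, [CrO4^2-] = s.
Ksp = (2s)^2s = 4s^3
s = (1.0 x 10^-12 / 4)^(1/3) = 6.3 × 10^-5 M

6.3 × 10^-5 M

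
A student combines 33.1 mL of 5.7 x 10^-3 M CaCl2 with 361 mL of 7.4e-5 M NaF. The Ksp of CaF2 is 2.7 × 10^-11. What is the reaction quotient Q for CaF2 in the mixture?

Total volume = 33.1 + 361 = 394.1 mL.
[Ca^2+] = 5.7 × 10^-3 × (33.1/394.1) = 4.79 × 10^-4 M
[F^-] = 7.4 × 10^-5 × (361/394.1) = 6.78 × 10^-5 M
CaF2(s) ⇌ Ca^2+(aq) + 2 F^-(aq), so Q = [Ca^2+][F^-]^2
Q = (4.79 × 10^-4)(6.78 × 10^-5)^2 = 2.2 × 10^-12
Q < Ksp, so no precipitate of CaF2 forms.

Q ≈ 2.2e-12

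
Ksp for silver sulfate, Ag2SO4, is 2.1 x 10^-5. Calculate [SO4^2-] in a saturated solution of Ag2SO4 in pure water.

Ag2SO4(s) ⇌ 2 Ag^+(aq) + SO4^2-(aq)
Ksp = [Ag^+]^2[SO4^2-]
Let s = molar solubility. Then [Ag^+] = 2s and [SO4^2-] = s.
Ksp = (2s)^2s = 4s^3
s^3 = 2.1 x 10^-5 / 4, so s = 1.74 × 10^-2 M
[SO4^2-] = s = 1.7 × 10^-2 M

[SO4^2-] = 1.7e-2 M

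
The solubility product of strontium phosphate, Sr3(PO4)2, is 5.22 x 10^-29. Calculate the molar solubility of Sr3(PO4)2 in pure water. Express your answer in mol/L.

Sr3(PO4)2(s) <=> 3 Sr^2+(aq) + 2 PO4^3-(aq)
Ksp = [Sr^2+]^3[PO4^3-]^2
Let s = molar solubility. Then [Sr^2+] = 3s and [PO4^3-] = 2s.
Substituting: Ksp = (3s)^3(2s)^2 = 108s^5
Solving, s = (5.22 x 10^-29/108)^(1/5) = 8.65 × 10^-7 M

8.65 × 10^-7 M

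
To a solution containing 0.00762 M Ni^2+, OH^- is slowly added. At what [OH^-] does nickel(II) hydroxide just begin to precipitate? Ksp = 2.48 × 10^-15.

[OH^-] ≈ 5.70e-7 M

Ni(OH)2(s) <=> Ni^2+(aq) + 2 OH^-(aq)
Ksp = [Ni^2+][OH^-]^2
Precipitation begins when Q = Ksp. With [Ni^2+] = 0.00762 M:
2.48 × 10^-15 = (0.00762) × [OH^-]^2
[OH^-] = (2.48 × 10^-15 / 7.62 × 10^-3)^(1/2) = 5.70 x 10^-7 M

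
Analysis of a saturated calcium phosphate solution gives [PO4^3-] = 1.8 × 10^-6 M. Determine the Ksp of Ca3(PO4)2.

Ca3(PO4)2(s) ⇌ 3 Ca^2+ + 2 PO4^3-
Stoichiometry gives [Ca^2+] = (3/2)[PO4^3-] = 2.70 x 10^-6 M.
Ksp = [Ca^2+]^3[PO4^3-]^2
Ksp = (2.70 x 10^-6)^3 × (1.8 x 10^-6)^2 = 6.4 × 10^-29

Ksp ≈ 6.4 x 10^-29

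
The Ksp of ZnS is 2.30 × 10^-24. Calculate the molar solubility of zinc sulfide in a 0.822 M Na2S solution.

s = 2.80 x 10^-24 M

ZnS(s) ⇌ Zn^2+(aq) + S^2-(aq)
Ksp = [Zn^2+][S^2-]
Let s be the molar solubility in this solution. [Zn^2+] = s, [S^2-] = 0.822 + s ≈ 0.822 (common-ion effect: S^2- is already 0.822 M).
Ksp ≈ s × 0.822
s = 2.80 × 10^-24 M
Check: s = 2.8 × 10^-24 ≪ 0.822, so the approximation is valid.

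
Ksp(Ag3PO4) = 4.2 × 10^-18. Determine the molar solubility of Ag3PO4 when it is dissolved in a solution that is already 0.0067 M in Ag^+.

Ag3PO4(s) ⇌ 3 Ag^+(aq) + PO4^3-(aq)
Ksp = [Ag^+]^3[PO4^3-]
Let s = moles of Ag3PO4 that dissolve per litre. [Ag^+] = 0.0067 + 3s ≈ 0.0067, [PO4^3-] = s (common-ion effect: Ag^+ is already 0.0067 M).
Ksp ≈ (0.0067)^3 × s
s = 1.4 x 10^-11 M
Check: 3s = 4.2 × 10^-11 ≪ 0.0067, so the approximation is valid.

s = 1.4 × 10^-11 M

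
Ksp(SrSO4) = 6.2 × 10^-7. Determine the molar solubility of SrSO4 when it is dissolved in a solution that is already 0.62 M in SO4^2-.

SrSO4(s) <=> Sr^2+(aq) + SO4^2-(aq)
Ksp = [Sr^2+][SO4^2-]
Let s = moles of SrSO4 that dissolve per litre. [Sr^2+] = s, [SO4^2-] = 0.62 + s ≈ 0.62 (common-ion effect: SO4^2- is already 0.62 M).
Ksp ≈ s × 0.62
s = 1.0 × 10^-6 M
Check: s = 1.0 × 10^-6 ≪ 0.62, so the approximation is valid.

s = 1.0 × 10^-6 M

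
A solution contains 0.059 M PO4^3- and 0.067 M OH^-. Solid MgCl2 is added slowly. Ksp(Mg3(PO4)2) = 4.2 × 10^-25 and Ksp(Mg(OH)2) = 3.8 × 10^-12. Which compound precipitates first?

Mg(OH)2

Each salt begins to precipitate when Q = Ksp, i.e. when [Mg^2+] reaches its threshold.
For Mg3(PO4)2: 4.2 × 10^-25 = (0.059)^2 × [Mg^2+]^3  ⇒  [Mg^2+] = 4.9 × 10^-8 M.
For Mg(OH)2: 3.8 × 10^-12 = (0.067)^2 × [Mg^2+]  ⇒  [Mg^2+] = 8.5 x 10^-10 M.
The salt with the lower threshold [Mg^2+] precipitates first: Mg(OH)2.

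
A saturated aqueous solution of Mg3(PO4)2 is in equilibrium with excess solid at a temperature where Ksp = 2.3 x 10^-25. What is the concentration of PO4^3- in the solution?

[PO4^3-] = 9.3 × 10^-6 M

Mg3(PO4)2(s) <=> 3 Mg^2+ + 2 PO4^3-
Ksp = [Mg^2+]^3[PO4^3-]^2
For each mole of Mg3(PO4)2 that dissolves: [Mg^2+] = 3s, [PO4^3-] = 2s.
So Ksp = (3s)^3 × (2s)^2 = 108s^5
s^5 = 2.3 x 10^-25 / 108, so s = 4.63 x 10^-6 M
[PO4^3-] = 2s = 9.3 x 10^-6 M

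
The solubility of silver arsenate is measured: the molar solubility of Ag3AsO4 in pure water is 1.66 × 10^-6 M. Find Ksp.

2.05 × 10^-22

Ag3AsO4(s) <=> 3 Ag^+(aq) + AsO4^3-(aq)
With molar solubility s: [Ag^+] = 3s, [AsO4^3-] = s.
Ksp = [Ag^+]^3[AsO4^3-]
So Ksp = (3s)^3 × s = 27s^4
Ksp = 27 × (1.66 × 10^-6)^4 = 2.05 x 10^-22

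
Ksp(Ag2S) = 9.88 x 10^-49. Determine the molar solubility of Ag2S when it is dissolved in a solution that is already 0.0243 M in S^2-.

Ag2S(s) ⇌ 2 Ag^+ + S^2-
Ksp = [Ag^+]^2[S^2-]
If s mol/L dissolves here, [Ag^+] = 2s, [S^2-] = 0.0243 + s ≈ 0.0243 (since the S^2- already present dominates).
Ksp ≈ (2s)^2 × 0.0243
s = 3.19 × 10^-24 M
Check: s = 3.2 × 10^-24 ≪ 0.0243, so the approximation is valid.

s ≈ 3.19 × 10^-24 M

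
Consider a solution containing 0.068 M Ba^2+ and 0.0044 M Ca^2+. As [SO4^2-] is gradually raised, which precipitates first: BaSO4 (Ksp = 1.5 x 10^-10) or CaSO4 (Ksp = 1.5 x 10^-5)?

Each salt begins to precipitate when Q = Ksp, i.e. when [SO4^2-] reaches its threshold.
For BaSO4: 1.5 x 10^-10 = 0.068 × [SO4^2-]  ⇒  [SO4^2-] = 2.2 × 10^-9 M.
For CaSO4: 1.5 x 10^-5 = 0.0044 × [SO4^2-]  ⇒  [SO4^2-] = 3.4 × 10^-3 M.
The salt with the lower threshold [SO4^2-] precipitates first: BaSO4.

BaSO4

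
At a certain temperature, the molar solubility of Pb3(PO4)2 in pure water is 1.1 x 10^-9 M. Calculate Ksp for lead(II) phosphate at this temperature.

Pb3(PO4)2(s) ⇌ 3 Pb^2+(aq) + 2 PO4^3-(aq)
For each mole of Pb3(PO4)2 that dissolves: [Pb^2+] = 3s, [PO4^3-] = 2s.
Ksp = [Pb^2+]^3[PO4^3-]^2
Substituting: Ksp = (3s)^3(2s)^2 = 108s^5
Ksp = 108 × (1.1 × 10^-9)^5 = 1.7 x 10^-43

1.7 x 10^-43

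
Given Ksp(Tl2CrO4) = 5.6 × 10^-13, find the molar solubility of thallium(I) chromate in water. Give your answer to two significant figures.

s = 5.2 × 10^-5 M

Tl2CrO4(s) ⇌ 2 Tl^+ + CrO4^2-
Ksp = [Tl^+]^2[CrO4^2-]
For each mole of Tl2CrO4 that dissolves: [Tl^+] = 2s, [CrO4^2-] = s.
Ksp = (2s)^2s = 4s^3
Solving, s = (5.6 × 10^-13/4)^(1/3) = 5.2 × 10^-5 M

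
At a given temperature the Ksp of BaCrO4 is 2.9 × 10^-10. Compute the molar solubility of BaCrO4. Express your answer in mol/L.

BaCrO4(s) ⇌ Ba^2+(aq) + CrO4^2-(aq)
Ksp = [Ba^2+][CrO4^2-]
Let s = molar solubility. Then [Ba^2+] = s and [CrO4^2-] = s.
Ksp = s × s = s^2
s = √(2.9 × 10^-10) = 1.7 x 10^-5 M

1.7e-5 M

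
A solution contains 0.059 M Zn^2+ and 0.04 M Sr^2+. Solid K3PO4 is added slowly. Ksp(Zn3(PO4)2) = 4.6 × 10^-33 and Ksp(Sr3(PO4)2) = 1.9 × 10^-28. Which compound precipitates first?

Each salt begins to precipitate when Q = Ksp, i.e. when [PO4^3-] reaches its threshold.
For Zn3(PO4)2: 4.6 × 10^-33 = (0.059)^3 × [PO4^3-]^2  ⇒  [PO4^3-] = 4.7 × 10^-15 M.
For Sr3(PO4)2: 1.9 × 10^-28 = (0.04)^3 × [PO4^3-]^2  ⇒  [PO4^3-] = 1.7 × 10^-12 M.
The salt with the lower threshold [PO4^3-] precipitates first: Zn3(PO4)2.

Zn3(PO4)2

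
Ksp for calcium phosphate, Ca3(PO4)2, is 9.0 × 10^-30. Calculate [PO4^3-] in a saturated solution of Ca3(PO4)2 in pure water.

[PO4^3-] = 1.2e-6 M

Ca3(PO4)2(s) <=> 3 Ca^2+(aq) + 2 PO4^3-(aq)
Ksp = [Ca^2+]^3[PO4^3-]^2
If s mol/L of Ca3(PO4)2 dissolves, [Ca^2+] = 3s and [PO4^3-] = 2s.
So Ksp = (3s)^3 × (2s)^2 = 108s^5
Solving, s = (9.0 × 10^-30/108)^(1/5) = 6.08 × 10^-7 M
[PO4^3-] = 2s = 1.2 × 10^-6 M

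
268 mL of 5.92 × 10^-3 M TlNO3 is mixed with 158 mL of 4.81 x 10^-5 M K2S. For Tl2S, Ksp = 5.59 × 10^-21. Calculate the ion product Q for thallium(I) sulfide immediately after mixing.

Total volume = 268 + 158 = 426 mL.
[Tl^+] = 5.92 x 10^-3 × (268/426) = 3.724 × 10^-3 M
[S^2-] = 4.81 × 10^-5 × (158/426) = 1.784 x 10^-5 M
Tl2S(s) ⇌ 2 Tl^+(aq) + S^2-(aq), so Q = [Tl^+]^2[S^2-]
Q = (3.724 × 10^-3)^2(1.784 x 10^-5) = 2.47 × 10^-10
Q > Ksp, so Tl2S will precipitate.

Q ≈ 2.47e-10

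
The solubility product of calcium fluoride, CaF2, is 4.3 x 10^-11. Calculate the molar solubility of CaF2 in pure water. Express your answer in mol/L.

s = 2.2 × 10^-4 M

CaF2(s) ⇌ Ca^2+(aq) + 2 F^-(aq)
Ksp = [Ca^2+][F^-]^2
Let s = molar solubility. Then [Ca^2+] = s and [F^-] = 2s.
So Ksp = s × (2s)^2 = 4s^3
s = (4.3 x 10^-11 / 4)^(1/3) = 2.2 × 10^-4 M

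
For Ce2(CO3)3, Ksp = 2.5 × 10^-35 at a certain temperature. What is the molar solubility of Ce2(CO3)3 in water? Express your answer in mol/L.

Ce2(CO3)3(s) ⇌ 2 Ce^3+ + 3 CO3^2-
Ksp = [Ce^3+]^2[CO3^2-]^3
If s mol/L of Ce2(CO3)3 dissolves, [Ce^3+] = 2s and [CO3^2-] = 3s.
Ksp = (2s)^2(3s)^3 = 108s^5
s^5 = 2.5 × 10^-35 / 108, so s = 4.7 × 10^-8 M

4.7 × 10^-8 M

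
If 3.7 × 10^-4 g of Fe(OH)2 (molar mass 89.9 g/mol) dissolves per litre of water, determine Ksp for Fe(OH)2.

Ksp = 2.8 × 10^-16

Molar solubility s = (3.7 × 10^-4 g/L) / (89.9 g/mol) = 4.12 × 10^-6 M.
Fe(OH)2(s) ⇌ Fe^2+ + 2 OH^-
Let s = molar solubility. Then [Fe^2+] = s and [OH^-] = 2s.
Ksp = [Fe^2+][OH^-]^2
So Ksp = s × (2s)^2 = 4s^3
Ksp = 4 × (4.12 × 10^-6)^3 = 2.8 × 10^-16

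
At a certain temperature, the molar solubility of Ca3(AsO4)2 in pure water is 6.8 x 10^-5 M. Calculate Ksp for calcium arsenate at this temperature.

Ksp = 1.6 × 10^-19

Ca3(AsO4)2(s) ⇌ 3 Ca^2+ + 2 AsO4^3-
With molar solubility s: [Ca^2+] = 3s, [AsO4^3-] = 2s.
Ksp = [Ca^2+]^3[AsO4^3-]^2
Substituting: Ksp = (3s)^3(2s)^2 = 108s^5
With s = 6.8 × 10^-5: Ksp = 1.6 x 10^-19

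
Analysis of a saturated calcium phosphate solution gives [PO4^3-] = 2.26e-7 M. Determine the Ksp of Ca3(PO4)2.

Ca3(PO4)2(s) <=> 3 Ca^2+(aq) + 2 PO4^3-(aq)
Stoichiometry gives [Ca^2+] = (3/2)[PO4^3-] = 3.390 × 10^-7 M.
Ksp = [Ca^2+]^3[PO4^3-]^2
Ksp = (3.390 × 10^-7)^3 × (2.26 × 10^-7)^2 = 1.99 × 10^-33

1.99e-33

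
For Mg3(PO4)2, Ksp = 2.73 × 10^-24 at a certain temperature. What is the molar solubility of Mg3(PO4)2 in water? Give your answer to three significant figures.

7.60e-6 M

Mg3(PO4)2(s) <=> 3 Mg^2+ + 2 PO4^3-
Ksp = [Mg^2+]^3[PO4^3-]^2
For each mole of Mg3(PO4)2 that dissolves: [Mg^2+] = 3s, [PO4^3-] = 2s.
Substituting: Ksp = (3s)^3(2s)^2 = 108s^5
Solving, s = (2.73 × 10^-24/108)^(1/5) = 7.60 x 10^-6 M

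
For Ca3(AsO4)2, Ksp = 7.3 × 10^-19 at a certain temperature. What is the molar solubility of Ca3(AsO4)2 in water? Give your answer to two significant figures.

s = 9.2e-5 M

Ca3(AsO4)2(s) <=> 3 Ca^2+ + 2 AsO4^3-
Ksp = [Ca^2+]^3[AsO4^3-]^2
For each mole of Ca3(AsO4)2 that dissolves: [Ca^2+] = 3s, [AsO4^3-] = 2s.
Substituting: Ksp = (3s)^3(2s)^2 = 108s^5
s^5 = 7.3 × 10^-19 / 108, so s = 9.2 x 10^-5 M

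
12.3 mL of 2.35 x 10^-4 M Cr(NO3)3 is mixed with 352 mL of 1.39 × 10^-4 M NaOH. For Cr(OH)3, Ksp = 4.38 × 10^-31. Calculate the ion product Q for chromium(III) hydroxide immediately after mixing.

1.92 x 10^-17

Total volume = 12.3 + 352 = 364.3 mL.
[Cr^3+] = 2.35 x 10^-4 × (12.3/364.3) = 7.934 × 10^-6 M
[OH^-] = 1.39 × 10^-4 × (352/364.3) = 1.343 × 10^-4 M
Cr(OH)3(s) <=> Cr^3+ + 3 OH^-, so Q = [Cr^3+][OH^-]^3
Q = (7.934 × 10^-6)(1.343 x 10^-4)^3 = 1.92 x 10^-17
Q > Ksp, so Cr(OH)3 will precipitate.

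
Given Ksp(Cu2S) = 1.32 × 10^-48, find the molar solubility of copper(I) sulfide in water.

6.91e-17 M

Cu2S(s) <=> 2 Cu^+ + S^2-
Ksp = [Cu^+]^2[S^2-]
With molar solubility s: [Cu^+] = 2s, [S^2-] = s.
Substituting: Ksp = (2s)^2s = 4s^3
s^3 = 1.32 × 10^-48 / 4, so s = 6.91 × 10^-17 M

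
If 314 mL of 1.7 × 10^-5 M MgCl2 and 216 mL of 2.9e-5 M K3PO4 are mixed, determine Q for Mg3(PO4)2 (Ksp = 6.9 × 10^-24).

Total volume = 314 + 216 = 530 mL.
[Mg^2+] = 1.7 × 10^-5 × (314/530) = 1.01 × 10^-5 M
[PO4^3-] = 2.9 x 10^-5 × (216/530) = 1.18 x 10^-5 M
Mg3(PO4)2(s) <=> 3 Mg^2+ + 2 PO4^3-, so Q = [Mg^2+]^3[PO4^3-]^2
Q = (1.01 × 10^-5)^3(1.18 × 10^-5)^2 = 1.4 × 10^-25
Q < Ksp, so no precipitate of Mg3(PO4)2 forms.

Q = 1.4 x 10^-25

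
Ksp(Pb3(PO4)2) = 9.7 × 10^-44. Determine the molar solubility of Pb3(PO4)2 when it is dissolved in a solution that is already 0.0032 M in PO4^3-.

Pb3(PO4)2(s) ⇌ 3 Pb^2+(aq) + 2 PO4^3-(aq)
Ksp = [Pb^2+]^3[PO4^3-]^2
Let s = moles of Pb3(PO4)2 that dissolve per litre. [Pb^2+] = 3s, [PO4^3-] = 0.0032 + 2s ≈ 0.0032 (Ksp is small, so little additional dissolves).
Ksp ≈ (3s)^3 × (0.0032)^2
s = 7.1 × 10^-14 M
Check: 2s = 1.4 × 10^-13 ≪ 0.0032, so the approximation is valid.

s ≈ 7.1e-14 M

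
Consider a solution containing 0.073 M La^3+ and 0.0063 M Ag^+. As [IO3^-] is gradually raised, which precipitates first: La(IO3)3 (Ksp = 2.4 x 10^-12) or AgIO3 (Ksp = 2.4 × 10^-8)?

AgIO3

Precipitation of each salt starts when its ion product equals its Ksp.
For La(IO3)3: 2.4 x 10^-12 = 0.073 × [IO3^-]^3  ⇒  [IO3^-] = 3.2 × 10^-4 M.
For AgIO3: 2.4 × 10^-8 = 0.0063 × [IO3^-]  ⇒  [IO3^-] = 3.8 × 10^-6 M.
The salt with the lower threshold [IO3^-] precipitates first: AgIO3.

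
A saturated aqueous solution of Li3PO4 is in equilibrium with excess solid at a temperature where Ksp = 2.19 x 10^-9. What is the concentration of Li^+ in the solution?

9.00e-3 M

Li3PO4(s) <=> 3 Li^+(aq) + PO4^3-(aq)
Ksp = [Li^+]^3[PO4^3-]
With molar solubility s: [Li^+] = 3s, [PO4^3-] = s.
Substituting: Ksp = (3s)^3s = 27s^4
s = (2.19 x 10^-9 / 27)^(1/4) = 3.001 × 10^-3 M
[Li^+] = 3s = 9.00 x 10^-3 M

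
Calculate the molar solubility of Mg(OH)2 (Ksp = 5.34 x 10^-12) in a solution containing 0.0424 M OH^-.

Mg(OH)2(s) ⇌ Mg^2+(aq) + 2 OH^-(aq)
Ksp = [Mg^2+][OH^-]^2
If s mol/L dissolves here, [Mg^2+] = s, [OH^-] = 0.0424 + 2s ≈ 0.0424 (common-ion effect: OH^- is already 0.0424 M).
Ksp ≈ s × (0.0424)^2
s = 2.97 × 10^-9 M
Check: 2s = 5.9 × 10^-9 ≪ 0.0424, so the approximation is valid.

s ≈ 2.97 × 10^-9 M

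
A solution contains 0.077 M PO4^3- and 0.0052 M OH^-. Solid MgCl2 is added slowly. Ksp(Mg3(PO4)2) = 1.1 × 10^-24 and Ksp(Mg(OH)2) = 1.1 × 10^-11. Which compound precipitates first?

Mg3(PO4)2

Precipitation of each salt starts when its ion product equals its Ksp.
For Mg3(PO4)2: 1.1 × 10^-24 = (0.077)^2 × [Mg^2+]^3  ⇒  [Mg^2+] = 5.7 × 10^-8 M.
For Mg(OH)2: 1.1 × 10^-11 = (0.0052)^2 × [Mg^2+]  ⇒  [Mg^2+] = 4.1 x 10^-7 M.
The salt with the lower threshold [Mg^2+] precipitates first: Mg3(PO4)2.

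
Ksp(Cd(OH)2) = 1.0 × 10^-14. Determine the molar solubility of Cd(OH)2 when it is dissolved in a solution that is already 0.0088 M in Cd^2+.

s = 5.3e-7 M

Cd(OH)2(s) ⇌ Cd^2+(aq) + 2 OH^-(aq)
Ksp = [Cd^2+][OH^-]^2
Let s be the molar solubility in this solution. [Cd^2+] = 0.0088 + s ≈ 0.0088, [OH^-] = 2s (Ksp is small, so little additional dissolves).
Ksp ≈ 0.0088 × (2s)^2
s = 5.3 x 10^-7 M
Check: s = 5.3 × 10^-7 ≪ 0.0088, so the approximation is valid.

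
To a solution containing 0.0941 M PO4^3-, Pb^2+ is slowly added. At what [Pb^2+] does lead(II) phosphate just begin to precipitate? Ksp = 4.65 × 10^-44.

Pb3(PO4)2(s) ⇌ 3 Pb^2+(aq) + 2 PO4^3-(aq)
Ksp = [Pb^2+]^3[PO4^3-]^2
Precipitation begins when Q = Ksp. With [PO4^3-] = 0.0941 M:
4.65 × 10^-44 = (0.0941)^2 × [Pb^2+]^3
[Pb^2+] = (4.65 × 10^-44 / 8.855 x 10^-3)^(1/3) = 1.74 × 10^-14 M

1.74 × 10^-14 M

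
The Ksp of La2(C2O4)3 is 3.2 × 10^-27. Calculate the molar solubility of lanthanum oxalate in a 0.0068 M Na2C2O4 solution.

s = 5.0 x 10^-11 M

La2(C2O4)3(s) ⇌ 2 La^3+ + 3 C2O4^2-
Ksp = [La^3+]^2[C2O4^2-]^3
Let s = moles of La2(C2O4)3 that dissolve per litre. [La^3+] = 2s, [C2O4^2-] = 0.0068 + 3s ≈ 0.0068 (common-ion effect: C2O4^2- is already 0.0068 M).
Ksp ≈ (2s)^2 × (0.0068)^3
s = 5.0 × 10^-11 M
Check: 3s = 1.5 x 10^-10 ≪ 0.0068, so the approximation is valid.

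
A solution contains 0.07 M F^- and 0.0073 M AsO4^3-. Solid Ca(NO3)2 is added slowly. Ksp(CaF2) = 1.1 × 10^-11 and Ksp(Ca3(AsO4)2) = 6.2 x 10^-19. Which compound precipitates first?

Precipitation of each salt starts when its ion product equals its Ksp.
For CaF2: 1.1 × 10^-11 = (0.07)^2 × [Ca^2+]  ⇒  [Ca^2+] = 2.2 × 10^-9 M.
For Ca3(AsO4)2: 6.2 x 10^-19 = (0.0073)^2 × [Ca^2+]^3  ⇒  [Ca^2+] = 2.3 x 10^-5 M.
The salt with the lower threshold [Ca^2+] precipitates first: CaF2.

CaF2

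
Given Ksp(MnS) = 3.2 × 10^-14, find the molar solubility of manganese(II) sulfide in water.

MnS(s) <=> Mn^2+ + S^2-
Ksp = [Mn^2+][S^2-]
For each mole of MnS that dissolves: [Mn^2+] = s, [S^2-] = s.
Ksp = s^2
s = (3.2 × 10^-14)^(1/2) = 1.8 x 10^-7 M

s = 1.8 × 10^-7 M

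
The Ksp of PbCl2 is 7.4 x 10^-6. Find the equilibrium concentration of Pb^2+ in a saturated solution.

PbCl2(s) <=> Pb^2+(aq) + 2 Cl^-(aq)
Ksp = [Pb^2+][Cl^-]^2
With molar solubility s: [Pb^2+] = s, [Cl^-] = 2s.
Ksp = s(2s)^2 = 4s^3
s = (7.4 x 10^-6 / 4)^(1/3) = 1.23 x 10^-2 M
[Pb^2+] = s = 1.2 × 10^-2 M

1.2 × 10^-2 M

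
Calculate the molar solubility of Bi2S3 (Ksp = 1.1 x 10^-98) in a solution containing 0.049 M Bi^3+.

Bi2S3(s) <=> 2 Bi^3+ + 3 S^2-
Ksp = [Bi^3+]^2[S^2-]^3
If s mol/L dissolves here, [Bi^3+] = 0.049 + 2s ≈ 0.049, [S^2-] = 3s (common-ion effect: Bi^3+ is already 0.049 M).
Ksp ≈ (0.049)^2 × (3s)^3
s = 5.5 x 10^-33 M
Check: 2s = 1.1 x 10^-32 ≪ 0.049, so the approximation is valid.

5.5 × 10^-33 M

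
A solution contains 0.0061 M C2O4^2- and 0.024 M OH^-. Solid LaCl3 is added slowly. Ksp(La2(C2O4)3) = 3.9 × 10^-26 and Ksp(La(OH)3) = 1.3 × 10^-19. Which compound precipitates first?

La(OH)3

Each salt begins to precipitate when Q = Ksp, i.e. when [La^3+] reaches its threshold.
For La2(C2O4)3: 3.9 × 10^-26 = (0.0061)^3 × [La^3+]^2  ⇒  [La^3+] = 4.1 x 10^-10 M.
For La(OH)3: 1.3 × 10^-19 = (0.024)^3 × [La^3+]  ⇒  [La^3+] = 9.4 × 10^-15 M.
The salt with the lower threshold [La^3+] precipitates first: La(OH)3.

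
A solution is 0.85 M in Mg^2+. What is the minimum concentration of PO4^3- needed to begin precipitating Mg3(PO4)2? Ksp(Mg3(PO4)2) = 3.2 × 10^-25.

Mg3(PO4)2(s) <=> 3 Mg^2+ + 2 PO4^3-
Ksp = [Mg^2+]^3[PO4^3-]^2
Precipitation begins when Q = Ksp. With [Mg^2+] = 0.85 M:
3.2 × 10^-25 = (0.85)^3 × [PO4^3-]^2
[PO4^3-] = (3.2 × 10^-25 / 6.14 × 10^-1)^(1/2) = 7.2 x 10^-13 M

7.2 x 10^-13 M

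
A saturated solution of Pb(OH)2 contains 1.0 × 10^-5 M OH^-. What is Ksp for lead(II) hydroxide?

Ksp = 5.0 × 10^-16

Pb(OH)2(s) ⇌ Pb^2+ + 2 OH^-
Stoichiometry gives [Pb^2+] = (1/2)[OH^-] = 5.00 × 10^-6 M.
Ksp = [Pb^2+][OH^-]^2
Ksp = 5.00 x 10^-6 × (1.0 × 10^-5)^2 = 5.0 × 10^-16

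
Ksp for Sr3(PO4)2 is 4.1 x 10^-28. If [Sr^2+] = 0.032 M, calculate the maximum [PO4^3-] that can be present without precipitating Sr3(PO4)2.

Sr3(PO4)2(s) ⇌ 3 Sr^2+ + 2 PO4^3-
Ksp = [Sr^2+]^3[PO4^3-]^2
Precipitation begins when Q = Ksp. With [Sr^2+] = 0.032 M:
4.1 x 10^-28 = (0.032)^3 × [PO4^3-]^2
[PO4^3-] = (4.1 x 10^-28 / 3.28 × 10^-5)^(1/2) = 3.5 × 10^-12 M

3.5 × 10^-12 M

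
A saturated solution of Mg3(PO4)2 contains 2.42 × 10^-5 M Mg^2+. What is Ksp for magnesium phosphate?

Ksp = 3.69 × 10^-24

Mg3(PO4)2(s) ⇌ 3 Mg^2+(aq) + 2 PO4^3-(aq)
Stoichiometry gives [PO4^3-] = (2/3)[Mg^2+] = 1.613 × 10^-5 M.
Ksp = [Mg^2+]^3[PO4^3-]^2
Ksp = (2.42 × 10^-5)^3 × (1.613 × 10^-5)^2 = 3.69 × 10^-24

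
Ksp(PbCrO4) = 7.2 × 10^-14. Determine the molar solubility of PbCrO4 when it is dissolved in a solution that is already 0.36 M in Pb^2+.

PbCrO4(s) ⇌ Pb^2+(aq) + CrO4^2-(aq)
Ksp = [Pb^2+][CrO4^2-]
If s mol/L dissolves here, [Pb^2+] = 0.36 + s ≈ 0.36, [CrO4^2-] = s (Ksp is small, so little additional dissolves).
Ksp ≈ 0.36 × s
s = 2.0 x 10^-13 M
Check: s = 2.0 × 10^-13 ≪ 0.36, so the approximation is valid.

2.0e-13 M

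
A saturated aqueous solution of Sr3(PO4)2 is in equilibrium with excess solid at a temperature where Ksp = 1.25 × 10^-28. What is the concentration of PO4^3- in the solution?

Sr3(PO4)2(s) ⇌ 3 Sr^2+ + 2 PO4^3-
Ksp = [Sr^2+]^3[PO4^3-]^2
For each mole of Sr3(PO4)2 that dissolves: [Sr^2+] = 3s, [PO4^3-] = 2s.
Ksp = (3s)^3(2s)^2 = 108s^5
s^5 = 1.25 × 10^-28 / 108, so s = 1.030 x 10^-6 M
[PO4^3-] = 2s = 2.06 × 10^-6 M

[PO4^3-] = 2.06 × 10^-6 M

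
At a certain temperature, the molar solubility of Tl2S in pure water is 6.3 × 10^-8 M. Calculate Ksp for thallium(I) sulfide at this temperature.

Tl2S(s) ⇌ 2 Tl^+ + S^2-
Let s = molar solubility. Then [Tl^+] = 2s and [S^2-] = s.
Ksp = [Tl^+]^2[S^2-]
So Ksp = (2s)^2 × s = 4s^3
Ksp = 4 × (6.3 × 10^-8)^3 = 1.0 x 10^-21

Ksp = 1.0 × 10^-21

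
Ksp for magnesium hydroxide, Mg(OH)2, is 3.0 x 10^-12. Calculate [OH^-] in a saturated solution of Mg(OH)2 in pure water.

Mg(OH)2(s) <=> Mg^2+(aq) + 2 OH^-(aq)
Ksp = [Mg^2+][OH^-]^2
If s mol/L of Mg(OH)2 dissolves, [Mg^2+] = s and [OH^-] = 2s.
Ksp = s(2s)^2 = 4s^3
Solving, s = (3.0 x 10^-12/4)^(1/3) = 9.09 × 10^-5 M
[OH^-] = 2s = 1.8 × 10^-4 M

[OH^-] = 1.8 × 10^-4 M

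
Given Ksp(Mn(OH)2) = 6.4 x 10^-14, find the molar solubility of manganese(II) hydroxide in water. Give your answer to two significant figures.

2.5 x 10^-5 M

Mn(OH)2(s) ⇌ Mn^2+ + 2 OH^-
Ksp = [Mn^2+][OH^-]^2
For each mole of Mn(OH)2 that dissolves: [Mn^2+] = s, [OH^-] = 2s.
So Ksp = s × (2s)^2 = 4s^3
s^3 = 6.4 x 10^-14 / 4, so s = 2.5 × 10^-5 M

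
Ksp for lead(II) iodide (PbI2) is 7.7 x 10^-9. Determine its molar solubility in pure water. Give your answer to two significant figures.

PbI2(s) ⇌ Pb^2+(aq) + 2 I^-(aq)
Ksp = [Pb^2+][I^-]^2
For each mole of PbI2 that dissolves: [Pb^2+] = s, [I^-] = 2s.
So Ksp = s × (2s)^2 = 4s^3
Solving, s = (7.7 x 10^-9/4)^(1/3) = 1.2 × 10^-3 M

1.2 x 10^-3 M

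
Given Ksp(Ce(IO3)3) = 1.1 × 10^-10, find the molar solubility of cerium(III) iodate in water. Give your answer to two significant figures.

Ce(IO3)3(s) ⇌ Ce^3+ + 3 IO3^-
Ksp = [Ce^3+][IO3^-]^3
With molar solubility s: [Ce^3+] = s, [IO3^-] = 3s.
Ksp = s(3s)^3 = 27s^4
Solving, s = (1.1 × 10^-10/27)^(1/4) = 1.4 × 10^-3 M

s ≈ 1.4 x 10^-3 M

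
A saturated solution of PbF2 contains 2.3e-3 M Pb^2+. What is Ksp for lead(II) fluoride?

PbF2(s) ⇌ Pb^2+(aq) + 2 F^-(aq)
Stoichiometry gives [F^-] = (2/1)[Pb^2+] = 4.60 × 10^-3 M.
Ksp = [Pb^2+][F^-]^2
Ksp = 2.3 × 10^-3 × (4.60 × 10^-3)^2 = 4.9 × 10^-8

Ksp = 4.9 x 10^-8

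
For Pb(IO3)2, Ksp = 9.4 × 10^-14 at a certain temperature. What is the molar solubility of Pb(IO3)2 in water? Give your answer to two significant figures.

Pb(IO3)2(s) <=> Pb^2+ + 2 IO3^-
Ksp = [Pb^2+][IO3^-]^2
If s mol/L of Pb(IO3)2 dissolves, [Pb^2+] = s and [IO3^-] = 2s.
So Ksp = s × (2s)^2 = 4s^3
s^3 = 9.4 × 10^-14 / 4, so s = 2.9 × 10^-5 M

s ≈ 2.9 × 10^-5 M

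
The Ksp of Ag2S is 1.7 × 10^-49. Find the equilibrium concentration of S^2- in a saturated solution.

Ag2S(s) <=> 2 Ag^+(aq) + S^2-(aq)
Ksp = [Ag^+]^2[S^2-]
For each mole of Ag2S that dissolves: [Ag^+] = 2s, [S^2-] = s.
Substituting: Ksp = (2s)^2s = 4s^3
Solving, s = (1.7 × 10^-49/4)^(1/3) = 3.49 x 10^-17 M
[S^2-] = s = 3.5 × 10^-17 M

3.5e-17 M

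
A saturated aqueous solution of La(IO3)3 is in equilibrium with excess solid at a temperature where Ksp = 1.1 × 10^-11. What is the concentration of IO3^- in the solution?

La(IO3)3(s) ⇌ La^3+ + 3 IO3^-
Ksp = [La^3+][IO3^-]^3
Let s = molar solubility. Then [La^3+] = s and [IO3^-] = 3s.
Ksp = s(3s)^3 = 27s^4
Solving, s = (1.1 × 10^-11/27)^(1/4) = 7.99 × 10^-4 M
[IO3^-] = 3s = 2.4 x 10^-3 M

[IO3^-] ≈ 2.4 × 10^-3 M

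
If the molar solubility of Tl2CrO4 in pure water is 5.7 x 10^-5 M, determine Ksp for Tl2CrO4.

Tl2CrO4(s) <=> 2 Tl^+ + CrO4^2-
Let s = molar solubility. Then [Tl^+] = 2s and [CrO4^2-] = s.
Ksp = [Tl^+]^2[CrO4^2-]
Ksp = (2s)^2s = 4s^3
With s = 5.7 x 10^-5: Ksp = 7.4 × 10^-13

7.4 × 10^-13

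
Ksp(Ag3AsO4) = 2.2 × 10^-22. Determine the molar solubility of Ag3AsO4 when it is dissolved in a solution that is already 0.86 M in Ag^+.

Ag3AsO4(s) ⇌ 3 Ag^+ + AsO4^3-
Ksp = [Ag^+]^3[AsO4^3-]
If s mol/L dissolves here, [Ag^+] = 0.86 + 3s ≈ 0.86, [AsO4^3-] = s (common-ion effect: Ag^+ is already 0.86 M).
Ksp ≈ (0.86)^3 × s
s = 3.5 x 10^-22 M
Check: 3s = 1.0 × 10^-21 ≪ 0.86, so the approximation is valid.

s = 3.5e-22 M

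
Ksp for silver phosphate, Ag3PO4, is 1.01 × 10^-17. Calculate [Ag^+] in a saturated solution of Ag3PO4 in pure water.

Ag3PO4(s) ⇌ 3 Ag^+ + PO4^3-
Ksp = [Ag^+]^3[PO4^3-]
With molar solubility s: [Ag^+] = 3s, [PO4^3-] = s.
Ksp = (3s)^3s = 27s^4
s = (1.01 × 10^-17 / 27)^(1/4) = 2.473 × 10^-5 M
[Ag^+] = 3s = 7.42 × 10^-5 M

[Ag^+] ≈ 7.42 × 10^-5 M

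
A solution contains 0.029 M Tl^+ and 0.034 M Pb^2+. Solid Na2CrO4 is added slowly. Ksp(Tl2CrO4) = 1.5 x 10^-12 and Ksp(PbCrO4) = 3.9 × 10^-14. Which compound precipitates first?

PbCrO4

Each salt begins to precipitate when Q = Ksp, i.e. when [CrO4^2-] reaches its threshold.
For Tl2CrO4: 1.5 x 10^-12 = (0.029)^2 × [CrO4^2-]  ⇒  [CrO4^2-] = 1.8 × 10^-9 M.
For PbCrO4: 3.9 × 10^-14 = 0.034 × [CrO4^2-]  ⇒  [CrO4^2-] = 1.1 x 10^-12 M.
The salt with the lower threshold [CrO4^2-] precipitates first: PbCrO4.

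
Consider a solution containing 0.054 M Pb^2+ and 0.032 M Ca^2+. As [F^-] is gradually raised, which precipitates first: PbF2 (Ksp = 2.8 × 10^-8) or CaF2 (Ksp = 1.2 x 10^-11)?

Precipitation of each salt starts when its ion product equals its Ksp.
For PbF2: 2.8 × 10^-8 = 0.054 × [F^-]^2  ⇒  [F^-] = 7.2 x 10^-4 M.
For CaF2: 1.2 x 10^-11 = 0.032 × [F^-]^2  ⇒  [F^-] = 1.9 × 10^-5 M.
The salt with the lower threshold [F^-] precipitates first: CaF2.

CaF2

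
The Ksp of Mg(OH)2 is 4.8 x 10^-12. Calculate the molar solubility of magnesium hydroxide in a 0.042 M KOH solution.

Mg(OH)2(s) ⇌ Mg^2+ + 2 OH^-
Ksp = [Mg^2+][OH^-]^2
Let s = moles of Mg(OH)2 that dissolve per litre. [Mg^2+] = s, [OH^-] = 0.042 + 2s ≈ 0.042 (common-ion effect: OH^- is already 0.042 M).
Ksp ≈ s × (0.042)^2
s = 2.7 × 10^-9 M
Check: 2s = 5.4 × 10^-9 ≪ 0.042, so the approximation is valid.

s ≈ 2.7 x 10^-9 M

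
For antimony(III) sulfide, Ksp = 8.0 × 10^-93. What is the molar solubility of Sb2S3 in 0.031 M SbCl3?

Sb2S3(s) <=> 2 Sb^3+(aq) + 3 S^2-(aq)
Ksp = [Sb^3+]^2[S^2-]^3
Let s = moles of Sb2S3 that dissolve per litre. [Sb^3+] = 0.031 + 2s ≈ 0.031, [S^2-] = 3s (since Sb^3+ from SbCl3 dominates).
Ksp ≈ (0.031)^2 × (3s)^3
s = 6.8 × 10^-31 M
Check: 2s = 1.4 x 10^-30 ≪ 0.031, so the approximation is valid.

6.8 × 10^-31 M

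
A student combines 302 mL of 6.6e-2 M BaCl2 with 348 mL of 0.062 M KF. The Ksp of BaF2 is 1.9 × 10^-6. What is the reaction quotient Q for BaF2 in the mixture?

Q = 3.4 x 10^-5

Total volume = 302 + 348 = 650 mL.
[Ba^2+] = 6.6 x 10^-2 × (302/650) = 3.07 × 10^-2 M
[F^-] = 6.2 × 10^-2 × (348/650) = 3.32 × 10^-2 M
BaF2(s) <=> Ba^2+(aq) + 2 F^-(aq), so Q = [Ba^2+][F^-]^2
Q = (3.07 × 10^-2)(3.32 x 10^-2)^2 = 3.4 x 10^-5
Q > Ksp, so BaF2 will precipitate.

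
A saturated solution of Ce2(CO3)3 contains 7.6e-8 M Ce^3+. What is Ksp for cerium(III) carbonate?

Ce2(CO3)3(s) <=> 2 Ce^3+(aq) + 3 CO3^2-(aq)
Stoichiometry gives [CO3^2-] = (3/2)[Ce^3+] = 1.14 x 10^-7 M.
Ksp = [Ce^3+]^2[CO3^2-]^3
Ksp = (7.6 × 10^-8)^2 × (1.14 × 10^-7)^3 = 8.6 x 10^-36

Ksp = 8.6e-36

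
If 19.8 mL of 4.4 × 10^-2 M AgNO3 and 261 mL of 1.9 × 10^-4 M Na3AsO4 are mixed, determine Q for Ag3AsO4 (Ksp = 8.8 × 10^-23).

Total volume = 19.8 + 261 = 280.8 mL.
[Ag^+] = 4.4 x 10^-2 × (19.8/280.8) = 3.10 x 10^-3 M
[AsO4^3-] = 1.9 × 10^-4 × (261/280.8) = 1.77 × 10^-4 M
Ag3AsO4(s) ⇌ 3 Ag^+(aq) + AsO4^3-(aq), so Q = [Ag^+]^3[AsO4^3-]
Q = (3.10 × 10^-3)^3(1.77 x 10^-4) = 5.3 × 10^-12
Q > Ksp, so Ag3AsO4 will precipitate.

Q ≈ 5.3 × 10^-12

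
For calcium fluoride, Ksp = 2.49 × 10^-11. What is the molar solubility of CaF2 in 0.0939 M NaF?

CaF2(s) <=> Ca^2+ + 2 F^-
Ksp = [Ca^2+][F^-]^2
If s mol/L dissolves here, [Ca^2+] = s, [F^-] = 0.0939 + 2s ≈ 0.0939 (Ksp is small, so little additional dissolves).
Ksp ≈ s × (0.0939)^2
s = 2.82 x 10^-9 M
Check: 2s = 5.6 x 10^-9 ≪ 0.0939, so the approximation is valid.

s = 2.82 × 10^-9 M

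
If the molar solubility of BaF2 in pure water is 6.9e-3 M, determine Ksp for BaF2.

Ksp ≈ 1.3 × 10^-6

BaF2(s) <=> Ba^2+(aq) + 2 F^-(aq)
For each mole of BaF2 that dissolves: [Ba^2+] = s, [F^-] = 2s.
Ksp = [Ba^2+][F^-]^2
Ksp = s(2s)^2 = 4s^3
With s = 6.9 × 10^-3: Ksp = 1.3 × 10^-6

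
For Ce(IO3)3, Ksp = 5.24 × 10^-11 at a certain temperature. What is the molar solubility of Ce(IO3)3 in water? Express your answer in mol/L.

1.18 x 10^-3 M

Ce(IO3)3(s) ⇌ Ce^3+(aq) + 3 IO3^-(aq)
Ksp = [Ce^3+][IO3^-]^3
With molar solubility s: [Ce^3+] = s, [IO3^-] = 3s.
Ksp = s(3s)^3 = 27s^4
s^4 = 5.24 × 10^-11 / 27, so s = 1.18 x 10^-3 M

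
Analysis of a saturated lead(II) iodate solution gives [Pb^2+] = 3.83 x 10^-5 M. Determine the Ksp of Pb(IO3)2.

Pb(IO3)2(s) ⇌ Pb^2+ + 2 IO3^-
Stoichiometry gives [IO3^-] = (2/1)[Pb^2+] = 7.660 × 10^-5 M.
Ksp = [Pb^2+][IO3^-]^2
Ksp = 3.83 × 10^-5 × (7.660 × 10^-5)^2 = 2.25 × 10^-13

Ksp = 2.25 x 10^-13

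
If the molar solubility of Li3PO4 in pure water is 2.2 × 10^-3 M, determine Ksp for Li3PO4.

6.3 × 10^-10

Li3PO4(s) <=> 3 Li^+ + PO4^3-
If s mol/L of Li3PO4 dissolves, [Li^+] = 3s and [PO4^3-] = s.
Ksp = [Li^+]^3[PO4^3-]
So Ksp = (3s)^3 × s = 27s^4
Ksp = 27 × (2.2 x 10^-3)^4 = 6.3 × 10^-10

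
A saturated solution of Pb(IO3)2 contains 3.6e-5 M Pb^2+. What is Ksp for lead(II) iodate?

Pb(IO3)2(s) <=> Pb^2+ + 2 IO3^-
Stoichiometry gives [IO3^-] = (2/1)[Pb^2+] = 7.20 x 10^-5 M.
Ksp = [Pb^2+][IO3^-]^2
Ksp = 3.6 x 10^-5 × (7.20 x 10^-5)^2 = 1.9 × 10^-13

Ksp = 1.9 × 10^-13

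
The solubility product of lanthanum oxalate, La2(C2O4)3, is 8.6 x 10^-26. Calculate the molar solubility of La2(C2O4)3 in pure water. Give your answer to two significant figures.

s = 3.8e-6 M

La2(C2O4)3(s) <=> 2 La^3+(aq) + 3 C2O4^2-(aq)
Ksp = [La^3+]^2[C2O4^2-]^3
For each mole of La2(C2O4)3 that dissolves: [La^3+] = 2s, [C2O4^2-] = 3s.
So Ksp = (2s)^2 × (3s)^3 = 108s^5
s = (8.6 x 10^-26 / 108)^(1/5) = 3.8 x 10^-6 M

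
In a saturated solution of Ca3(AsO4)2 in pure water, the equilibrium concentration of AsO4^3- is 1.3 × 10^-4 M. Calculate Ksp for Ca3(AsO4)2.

Ca3(AsO4)2(s) ⇌ 3 Ca^2+ + 2 AsO4^3-
Stoichiometry gives [Ca^2+] = (3/2)[AsO4^3-] = 1.95 x 10^-4 M.
Ksp = [Ca^2+]^3[AsO4^3-]^2
Ksp = (1.95 x 10^-4)^3 × (1.3 × 10^-4)^2 = 1.3 × 10^-19

Ksp ≈ 1.3 × 10^-19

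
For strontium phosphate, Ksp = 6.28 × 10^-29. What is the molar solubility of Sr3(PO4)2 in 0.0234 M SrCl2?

Sr3(PO4)2(s) ⇌ 3 Sr^2+(aq) + 2 PO4^3-(aq)
Ksp = [Sr^2+]^3[PO4^3-]^2
Let s = moles of Sr3(PO4)2 that dissolve per litre. [Sr^2+] = 0.0234 + 3s ≈ 0.0234, [PO4^3-] = 2s (since Sr^2+ from SrCl2 dominates).
Ksp ≈ (0.0234)^3 × (2s)^2
s = 1.11 x 10^-12 M
Check: 3s = 3.3 × 10^-12 ≪ 0.0234, so the approximation is valid.

1.11 × 10^-12 M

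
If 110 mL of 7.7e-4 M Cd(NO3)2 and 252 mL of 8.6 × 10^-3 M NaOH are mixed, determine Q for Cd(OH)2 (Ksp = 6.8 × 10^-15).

8.4 x 10^-9

Total volume = 110 + 252 = 362 mL.
[Cd^2+] = 7.7 × 10^-4 × (110/362) = 2.34 x 10^-4 M
[OH^-] = 8.6 × 10^-3 × (252/362) = 5.99 × 10^-3 M
Cd(OH)2(s) <=> Cd^2+(aq) + 2 OH^-(aq), so Q = [Cd^2+][OH^-]^2
Q = (2.34 × 10^-4)(5.99 x 10^-3)^2 = 8.4 x 10^-9
Q > Ksp, so Cd(OH)2 will precipitate.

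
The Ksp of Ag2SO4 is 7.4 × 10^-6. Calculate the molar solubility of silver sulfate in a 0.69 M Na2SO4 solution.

1.6e-3 M

Ag2SO4(s) ⇌ 2 Ag^+ + SO4^2-
Ksp = [Ag^+]^2[SO4^2-]
Let s be the molar solubility in this solution. [Ag^+] = 2s, [SO4^2-] = 0.69 + s ≈ 0.69 (common-ion effect: SO4^2- is already 0.69 M).
Ksp ≈ (2s)^2 × 0.69
s = 1.6 × 10^-3 M
Check: s = 1.6 × 10^-3 ≪ 0.69, so the approximation is valid.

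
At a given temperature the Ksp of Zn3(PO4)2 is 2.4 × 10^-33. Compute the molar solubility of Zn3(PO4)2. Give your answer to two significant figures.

1.2e-7 M

Zn3(PO4)2(s) <=> 3 Zn^2+ + 2 PO4^3-
Ksp = [Zn^2+]^3[PO4^3-]^2
If s mol/L of Zn3(PO4)2 dissolves, [Zn^2+] = 3s and [PO4^3-] = 2s.
Substituting: Ksp = (3s)^3(2s)^2 = 108s^5
s = (2.4 × 10^-33 / 108)^(1/5) = 1.2 × 10^-7 M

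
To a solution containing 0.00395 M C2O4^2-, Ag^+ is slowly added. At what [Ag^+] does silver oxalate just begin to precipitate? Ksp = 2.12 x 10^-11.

[Ag^+] ≈ 7.33 × 10^-5 M

Ag2C2O4(s) <=> 2 Ag^+(aq) + C2O4^2-(aq)
Ksp = [Ag^+]^2[C2O4^2-]
Precipitation begins when Q = Ksp. With [C2O4^2-] = 0.00395 M:
2.12 x 10^-11 = (0.00395) × [Ag^+]^2
[Ag^+] = (2.12 x 10^-11 / 3.95 × 10^-3)^(1/2) = 7.33 × 10^-5 M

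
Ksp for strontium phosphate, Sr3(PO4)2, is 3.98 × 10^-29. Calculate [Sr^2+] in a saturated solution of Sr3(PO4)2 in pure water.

Sr3(PO4)2(s) ⇌ 3 Sr^2+(aq) + 2 PO4^3-(aq)
Ksp = [Sr^2+]^3[PO4^3-]^2
For each mole of Sr3(PO4)2 that dissolves: [Sr^2+] = 3s, [PO4^3-] = 2s.
Substituting: Ksp = (3s)^3(2s)^2 = 108s^5
s = (3.98 × 10^-29 / 108)^(1/5) = 8.190 × 10^-7 M
[Sr^2+] = 3s = 2.46 x 10^-6 M

[Sr^2+] ≈ 2.46 × 10^-6 M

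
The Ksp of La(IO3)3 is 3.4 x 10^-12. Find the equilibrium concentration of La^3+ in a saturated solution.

La(IO3)3(s) ⇌ La^3+ + 3 IO3^-
Ksp = [La^3+][IO3^-]^3
For each mole of La(IO3)3 that dissolves: [La^3+] = s, [IO3^-] = 3s.
So Ksp = s × (3s)^3 = 27s^4
Solving, s = (3.4 x 10^-12/27)^(1/4) = 5.96 × 10^-4 M
[La^3+] = s = 6.0 × 10^-4 M

[La^3+] = 6.0 × 10^-4 M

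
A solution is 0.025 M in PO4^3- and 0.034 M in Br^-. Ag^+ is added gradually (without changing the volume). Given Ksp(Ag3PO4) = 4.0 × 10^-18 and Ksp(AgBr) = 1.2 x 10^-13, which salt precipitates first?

AgBr

Precipitation of each salt starts when its ion product equals its Ksp.
For Ag3PO4: 4.0 × 10^-18 = 0.025 × [Ag^+]^3  ⇒  [Ag^+] = 5.4 × 10^-6 M.
For AgBr: 1.2 x 10^-13 = 0.034 × [Ag^+]  ⇒  [Ag^+] = 3.5 x 10^-12 M.
The salt with the lower threshold [Ag^+] precipitates first: AgBr.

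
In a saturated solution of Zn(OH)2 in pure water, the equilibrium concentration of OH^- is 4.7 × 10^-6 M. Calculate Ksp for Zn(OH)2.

Ksp ≈ 5.2 × 10^-17

Zn(OH)2(s) ⇌ Zn^2+(aq) + 2 OH^-(aq)
Stoichiometry gives [Zn^2+] = (1/2)[OH^-] = 2.35 x 10^-6 M.
Ksp = [Zn^2+][OH^-]^2
Ksp = 2.35 × 10^-6 × (4.7 × 10^-6)^2 = 5.2 × 10^-17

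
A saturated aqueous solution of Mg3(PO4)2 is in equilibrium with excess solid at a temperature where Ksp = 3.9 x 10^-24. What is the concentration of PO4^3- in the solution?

1.6 × 10^-5 M

Mg3(PO4)2(s) ⇌ 3 Mg^2+(aq) + 2 PO4^3-(aq)
Ksp = [Mg^2+]^3[PO4^3-]^2
With molar solubility s: [Mg^2+] = 3s, [PO4^3-] = 2s.
So Ksp = (3s)^3 × (2s)^2 = 108s^5
s = (3.9 x 10^-24 / 108)^(1/5) = 8.16 × 10^-6 M
[PO4^3-] = 2s = 1.6 × 10^-5 M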